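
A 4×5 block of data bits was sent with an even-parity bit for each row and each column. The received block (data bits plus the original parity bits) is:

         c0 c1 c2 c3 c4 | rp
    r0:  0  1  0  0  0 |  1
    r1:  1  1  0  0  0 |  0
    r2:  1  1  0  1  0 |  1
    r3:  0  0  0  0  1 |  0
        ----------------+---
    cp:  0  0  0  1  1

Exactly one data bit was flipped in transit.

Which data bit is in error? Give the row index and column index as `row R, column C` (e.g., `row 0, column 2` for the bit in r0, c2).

row 3, column 1

Recompute each row's even parity and compare to rp:
  r0: data parity 1, sent rp 1 → ok
  r1: data parity 0, sent rp 0 → ok
  r2: data parity 1, sent rp 1 → ok
  r3: data parity 1, sent rp 0 → mismatch
Recompute each column's even parity and compare to cp:
  c0: data parity 0, sent cp 0 → ok
  c1: data parity 1, sent cp 0 → mismatch
  c2: data parity 0, sent cp 0 → ok
  c3: data parity 1, sent cp 1 → ok
  c4: data parity 1, sent cp 1 → ok
Exactly one row (r3) and one column (c1) fail → the flipped bit is at their intersection.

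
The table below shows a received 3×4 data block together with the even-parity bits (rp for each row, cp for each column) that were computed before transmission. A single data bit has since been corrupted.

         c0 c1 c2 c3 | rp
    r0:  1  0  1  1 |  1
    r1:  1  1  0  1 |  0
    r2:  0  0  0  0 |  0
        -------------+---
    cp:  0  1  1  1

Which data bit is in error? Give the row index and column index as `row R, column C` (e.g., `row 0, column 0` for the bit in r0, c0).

row 1, column 3

Recompute each row's even parity and compare to rp:
  r0: data parity 1, sent rp 1 → ok
  r1: data parity 1, sent rp 0 → mismatch
  r2: data parity 0, sent rp 0 → ok
Recompute each column's even parity and compare to cp:
  c0: data parity 0, sent cp 0 → ok
  c1: data parity 1, sent cp 1 → ok
  c2: data parity 1, sent cp 1 → ok
  c3: data parity 0, sent cp 1 → mismatch
Exactly one row (r1) and one column (c3) fail → the flipped bit is at their intersection.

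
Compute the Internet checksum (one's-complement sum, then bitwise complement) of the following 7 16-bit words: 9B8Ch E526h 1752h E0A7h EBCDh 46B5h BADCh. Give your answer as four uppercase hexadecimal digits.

99F2

One's-complement addition (fold any carry out of bit 15 back into bit 0):
  0x9B8C + 0xE526 = 0x180B2 → wrap carry → 0x80B3
  0x80B3 + 0x1752 = 0x09805
  0x9805 + 0xE0A7 = 0x178AC → wrap carry → 0x78AD
  0x78AD + 0xEBCD = 0x1647A → wrap carry → 0x647B
  0x647B + 0x46B5 = 0x0AB30
  0xAB30 + 0xBADC = 0x1660C → wrap carry → 0x660D
One's-complement sum = 0x660D.
Checksum = ~0x660D & 0xFFFF = 0x99F2.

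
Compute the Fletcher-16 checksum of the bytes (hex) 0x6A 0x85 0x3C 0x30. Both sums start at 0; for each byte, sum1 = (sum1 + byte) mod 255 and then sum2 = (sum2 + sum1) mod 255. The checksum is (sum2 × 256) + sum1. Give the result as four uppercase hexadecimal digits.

Running sums (mod 255):
  after byte 0 (0x6A): sum1=106, sum2=106
  after byte 1 (0x85): sum1=239, sum2=90
  after byte 2 (0x3C): sum1=44, sum2=134
  after byte 3 (0x30): sum1=92, sum2=226
Checksum = sum2·256 + sum1 = 226·256 + 92 = 57948 = 0xE25C.

E25C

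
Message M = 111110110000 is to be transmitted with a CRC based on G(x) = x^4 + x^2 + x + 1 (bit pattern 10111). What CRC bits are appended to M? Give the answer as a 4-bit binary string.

Append 4 zeros: 1111101100000000. Divide by 10111 (XOR where the leading bit is 1):
  pos 0: 11111 XOR 10111 = 01000
  pos 1: 10000 XOR 10111 = 00111
  pos 3: 11111 XOR 10111 = 01000
  pos 4: 10000 XOR 10111 = 00111
  pos 6: 11100 XOR 10111 = 01011
  pos 7: 10110 XOR 10111 = 00001
  pos 11: 10000 XOR 10111 = 00111
Remainder (last 4 bits) = 0111. This is the CRC / FCS.

0111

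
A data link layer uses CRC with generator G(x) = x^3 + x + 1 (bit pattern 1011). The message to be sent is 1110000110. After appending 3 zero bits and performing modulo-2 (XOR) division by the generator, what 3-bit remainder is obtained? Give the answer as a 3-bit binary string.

011

Append 3 zeros: 1110000110000. Divide by 1011 (XOR where the leading bit is 1):
  pos 0: 1110 XOR 1011 = 0101
  pos 1: 1010 XOR 1011 = 0001
  pos 4: 1001 XOR 1011 = 0010
  pos 6: 1010 XOR 1011 = 0001
  pos 9: 1000 XOR 1011 = 0011
Remainder (last 3 bits) = 011. This is the CRC / FCS.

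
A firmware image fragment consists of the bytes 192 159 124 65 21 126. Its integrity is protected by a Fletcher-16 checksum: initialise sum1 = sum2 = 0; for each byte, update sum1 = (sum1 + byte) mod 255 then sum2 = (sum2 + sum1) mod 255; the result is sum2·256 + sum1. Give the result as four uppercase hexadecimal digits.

01B1

Running sums (mod 255):
  after byte 0 (192): sum1=192, sum2=192
  after byte 1 (159): sum1=96, sum2=33
  after byte 2 (124): sum1=220, sum2=253
  after byte 3 (65): sum1=30, sum2=28
  after byte 4 (21): sum1=51, sum2=79
  after byte 5 (126): sum1=177, sum2=1
Checksum = sum2·256 + sum1 = 1·256 + 177 = 433 = 0x01B1.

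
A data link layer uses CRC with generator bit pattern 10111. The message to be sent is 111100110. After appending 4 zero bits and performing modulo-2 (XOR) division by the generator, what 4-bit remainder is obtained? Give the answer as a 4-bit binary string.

Append 4 zeros: 1111001100000. Divide by 10111 (XOR where the leading bit is 1):
  pos 0: 11110 XOR 10111 = 01001
  pos 1: 10010 XOR 10111 = 00101
  pos 3: 10111 XOR 10111 = 00000
Remainder (last 4 bits) = 0000. This is the CRC / FCS.

0000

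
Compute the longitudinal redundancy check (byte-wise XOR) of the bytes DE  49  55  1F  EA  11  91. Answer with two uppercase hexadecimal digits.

XOR the bytes together:
  start with 0xDE
  0xDE ⊕ 0x49 = 0x97
  0x97 ⊕ 0x55 = 0xC2
  0xC2 ⊕ 0x1F = 0xDD
  0xDD ⊕ 0xEA = 0x37
  0x37 ⊕ 0x11 = 0x26
  0x26 ⊕ 0x91 = 0xB7

B7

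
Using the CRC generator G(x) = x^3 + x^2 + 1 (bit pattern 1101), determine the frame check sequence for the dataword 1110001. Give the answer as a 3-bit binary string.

010

Append 3 zeros: 1110001000. Divide by 1101 (XOR where the leading bit is 1):
  pos 0: 1110 XOR 1101 = 0011
  pos 2: 1100 XOR 1101 = 0001
  pos 5: 1100 XOR 1101 = 0001
Remainder (last 3 bits) = 010. This is the CRC / FCS.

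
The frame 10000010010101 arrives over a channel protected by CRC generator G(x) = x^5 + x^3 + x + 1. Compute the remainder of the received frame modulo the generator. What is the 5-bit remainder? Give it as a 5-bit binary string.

01101

Modulo-2 division of 10000010010101 by 101011:
  pos 0: 100000 XOR 101011 = 001011
  pos 2: 101110 XOR 101011 = 000101
  pos 5: 101010 XOR 101011 = 000001
Remainder = 01101 (nonzero — an error is detected).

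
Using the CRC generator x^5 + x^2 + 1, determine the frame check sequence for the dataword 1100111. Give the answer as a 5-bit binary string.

01101

Append 5 zeros: 110011100000. Divide by 100101 (XOR where the leading bit is 1):
  pos 0: 110011 XOR 100101 = 010110
  pos 1: 101101 XOR 100101 = 001000
  pos 3: 100000 XOR 100101 = 000101
  pos 6: 101000 XOR 100101 = 001101
Remainder (last 5 bits) = 01101. This is the CRC / FCS.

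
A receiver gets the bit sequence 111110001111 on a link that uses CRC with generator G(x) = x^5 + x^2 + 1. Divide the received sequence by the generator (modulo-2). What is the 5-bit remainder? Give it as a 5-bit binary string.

Modulo-2 division of 111110001111 by 100101:
  pos 0: 111110 XOR 100101 = 011011
  pos 1: 110110 XOR 100101 = 010011
  pos 2: 100110 XOR 100101 = 000011
  pos 6: 111111 XOR 100101 = 011010
Remainder = 11010 (nonzero — an error is detected).

11010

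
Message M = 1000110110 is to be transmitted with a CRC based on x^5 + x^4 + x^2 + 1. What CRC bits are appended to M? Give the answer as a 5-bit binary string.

Append 5 zeros: 100011011000000. Divide by 110101 (XOR where the leading bit is 1):
  pos 0: 100011 XOR 110101 = 010110
  pos 1: 101100 XOR 110101 = 011001
  pos 2: 110011 XOR 110101 = 000110
  pos 5: 110100 XOR 110101 = 000001
Remainder (last 5 bits) = 10000. This is the CRC / FCS.

10000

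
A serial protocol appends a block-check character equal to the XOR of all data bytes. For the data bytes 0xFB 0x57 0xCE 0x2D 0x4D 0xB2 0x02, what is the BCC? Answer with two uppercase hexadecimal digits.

B2

XOR the bytes together:
  start with 0xFB
  0xFB ⊕ 0x57 = 0xAC
  0xAC ⊕ 0xCE = 0x62
  0x62 ⊕ 0x2D = 0x4F
  0x4F ⊕ 0x4D = 0x02
  0x02 ⊕ 0xB2 = 0xB0
  0xB0 ⊕ 0x02 = 0xB2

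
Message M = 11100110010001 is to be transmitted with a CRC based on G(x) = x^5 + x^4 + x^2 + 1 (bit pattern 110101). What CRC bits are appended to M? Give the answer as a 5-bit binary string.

10011

Append 5 zeros: 1110011001000100000. Divide by 110101 (XOR where the leading bit is 1):
  pos 0: 111001 XOR 110101 = 001100
  pos 2: 110010 XOR 110101 = 000111
  pos 5: 111010 XOR 110101 = 001111
  pos 7: 111100 XOR 110101 = 001001
  pos 9: 100110 XOR 110101 = 010011
  pos 10: 100110 XOR 110101 = 010011
  pos 11: 100110 XOR 110101 = 010011
  pos 12: 100110 XOR 110101 = 010011
  pos 13: 100110 XOR 110101 = 010011
Remainder (last 5 bits) = 10011. This is the CRC / FCS.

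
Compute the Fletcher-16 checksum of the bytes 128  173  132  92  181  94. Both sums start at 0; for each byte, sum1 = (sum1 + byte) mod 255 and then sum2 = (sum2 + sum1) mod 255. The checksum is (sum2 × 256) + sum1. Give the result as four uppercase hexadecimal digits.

5823

Running sums (mod 255):
  after byte 0 (128): sum1=128, sum2=128
  after byte 1 (173): sum1=46, sum2=174
  after byte 2 (132): sum1=178, sum2=97
  after byte 3 (92): sum1=15, sum2=112
  after byte 4 (181): sum1=196, sum2=53
  after byte 5 (94): sum1=35, sum2=88
Checksum = sum2·256 + sum1 = 88·256 + 35 = 22563 = 0x5823.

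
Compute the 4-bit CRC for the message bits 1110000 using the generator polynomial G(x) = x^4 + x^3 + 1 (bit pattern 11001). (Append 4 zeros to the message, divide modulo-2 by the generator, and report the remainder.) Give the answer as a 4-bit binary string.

0001

Append 4 zeros: 11100000000. Divide by 11001 (XOR where the leading bit is 1):
  pos 0: 11100 XOR 11001 = 00101
  pos 2: 10100 XOR 11001 = 01101
  pos 3: 11010 XOR 11001 = 00011
  pos 6: 11000 XOR 11001 = 00001
Remainder (last 4 bits) = 0001. This is the CRC / FCS.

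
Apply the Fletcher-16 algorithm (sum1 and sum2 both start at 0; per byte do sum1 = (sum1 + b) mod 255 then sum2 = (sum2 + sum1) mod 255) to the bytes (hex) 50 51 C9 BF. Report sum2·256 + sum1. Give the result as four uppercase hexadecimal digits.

882B

Running sums (mod 255):
  after byte 0 (50): sum1=80, sum2=80
  after byte 1 (51): sum1=161, sum2=241
  after byte 2 (C9): sum1=107, sum2=93
  after byte 3 (BF): sum1=43, sum2=136
Checksum = sum2·256 + sum1 = 136·256 + 43 = 34859 = 0x882B.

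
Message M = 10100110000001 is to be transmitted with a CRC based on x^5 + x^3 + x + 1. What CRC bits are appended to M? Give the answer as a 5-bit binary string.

Append 5 zeros: 1010011000000100000. Divide by 101011 (XOR where the leading bit is 1):
  pos 0: 101001 XOR 101011 = 000010
  pos 4: 101000 XOR 101011 = 000011
  pos 8: 110001 XOR 101011 = 011010
  pos 9: 110100 XOR 101011 = 011111
  pos 10: 111110 XOR 101011 = 010101
  pos 11: 101010 XOR 101011 = 000001
Remainder (last 5 bits) = 00100. This is the CRC / FCS.

00100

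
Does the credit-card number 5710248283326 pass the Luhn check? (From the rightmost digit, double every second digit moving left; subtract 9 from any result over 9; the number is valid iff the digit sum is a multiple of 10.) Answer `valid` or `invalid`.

From the right, keep odd positions and double even positions (subtract 9 from any doubled value over 9):
  doubled (positions 2,4,...): 4 6 4 8 0 5 → sum 27
  kept (positions 1,3,...): 6 3 8 8 2 1 5 → sum 33
Total = 60.
60 mod 10 = 0, so the number is valid.

valid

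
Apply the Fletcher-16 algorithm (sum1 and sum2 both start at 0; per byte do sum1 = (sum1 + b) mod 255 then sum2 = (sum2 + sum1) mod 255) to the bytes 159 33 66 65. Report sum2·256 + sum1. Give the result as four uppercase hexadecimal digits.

A744

Running sums (mod 255):
  after byte 0 (159): sum1=159, sum2=159
  after byte 1 (33): sum1=192, sum2=96
  after byte 2 (66): sum1=3, sum2=99
  after byte 3 (65): sum1=68, sum2=167
Checksum = sum2·256 + sum1 = 167·256 + 68 = 42820 = 0xA744.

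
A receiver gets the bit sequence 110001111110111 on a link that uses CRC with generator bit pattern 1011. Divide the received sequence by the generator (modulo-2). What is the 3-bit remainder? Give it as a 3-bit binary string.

000

Modulo-2 division of 110001111110111 by 1011:
  pos 0: 1100 XOR 1011 = 0111
  pos 1: 1110 XOR 1011 = 0101
  pos 2: 1011 XOR 1011 = 0000
  pos 6: 1111 XOR 1011 = 0100
  pos 7: 1001 XOR 1011 = 0010
  pos 9: 1001 XOR 1011 = 0010
  pos 11: 1011 XOR 1011 = 0000
Remainder = 000 (zero — the frame passes the CRC check).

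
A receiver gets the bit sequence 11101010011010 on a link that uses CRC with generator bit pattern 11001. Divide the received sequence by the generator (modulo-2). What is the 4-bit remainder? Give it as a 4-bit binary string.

Modulo-2 division of 11101010011010 by 11001:
  pos 0: 11101 XOR 11001 = 00100
  pos 2: 10001 XOR 11001 = 01000
  pos 3: 10000 XOR 11001 = 01001
  pos 4: 10010 XOR 11001 = 01011
  pos 5: 10111 XOR 11001 = 01110
  pos 6: 11101 XOR 11001 = 00100
  pos 8: 10001 XOR 11001 = 01000
  pos 9: 10000 XOR 11001 = 01001
Remainder = 1001 (nonzero — an error is detected).

1001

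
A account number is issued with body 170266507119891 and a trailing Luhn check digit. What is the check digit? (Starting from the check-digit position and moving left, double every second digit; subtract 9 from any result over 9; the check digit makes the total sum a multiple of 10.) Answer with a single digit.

Partial digits right→left: 1 9 8 9 1 1 7 0 5 6 6 2 0 7 1
Double every second digit counting from the check-digit position (so the 1st, 3rd, 5th, ... of the partial from the right).
  doubled (with −9 where >9): 2 7 2 5 1 3 0 2 → sum 22
  kept as-is: 9 9 1 0 6 2 7 → sum 34
Total = 22 + 34 = 56.
Check digit = (10 − (56 mod 10)) mod 10 = 4.

4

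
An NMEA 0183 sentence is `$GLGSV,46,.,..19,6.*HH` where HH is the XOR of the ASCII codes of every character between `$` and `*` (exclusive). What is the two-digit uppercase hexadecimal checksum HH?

75

XOR the ASCII codes of the payload characters:
  'G' = 0x47 → acc = 0x47
  'L' = 0x4C → acc = 0x0B
  'G' = 0x47 → acc = 0x4C
  'S' = 0x53 → acc = 0x1F
  'V' = 0x56 → acc = 0x49
  ',' = 0x2C → acc = 0x65
  '4' = 0x34 → acc = 0x51
  '6' = 0x36 → acc = 0x67
  ',' = 0x2C → acc = 0x4B
  '.' = 0x2E → acc = 0x65
  ',' = 0x2C → acc = 0x49
  '.' = 0x2E → acc = 0x67
  '.' = 0x2E → acc = 0x49
  '1' = 0x31 → acc = 0x78
  '9' = 0x39 → acc = 0x41
  ',' = 0x2C → acc = 0x6D
  '6' = 0x36 → acc = 0x5B
  '.' = 0x2E → acc = 0x75
Checksum = 0x75.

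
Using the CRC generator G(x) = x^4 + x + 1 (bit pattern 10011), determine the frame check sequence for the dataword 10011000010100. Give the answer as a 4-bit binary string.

Append 4 zeros: 100110000101000000. Divide by 10011 (XOR where the leading bit is 1):
  pos 0: 10011 XOR 10011 = 00000
  pos 9: 10100 XOR 10011 = 00111
  pos 11: 11100 XOR 10011 = 01111
  pos 12: 11110 XOR 10011 = 01101
  pos 13: 11010 XOR 10011 = 01001
Remainder (last 4 bits) = 1001. This is the CRC / FCS.

1001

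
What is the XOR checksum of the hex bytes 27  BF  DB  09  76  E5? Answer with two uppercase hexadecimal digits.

XOR the bytes together:
  start with 0x27
  0x27 ⊕ 0xBF = 0x98
  0x98 ⊕ 0xDB = 0x43
  0x43 ⊕ 0x09 = 0x4A
  0x4A ⊕ 0x76 = 0x3C
  0x3C ⊕ 0xE5 = 0xD9

D9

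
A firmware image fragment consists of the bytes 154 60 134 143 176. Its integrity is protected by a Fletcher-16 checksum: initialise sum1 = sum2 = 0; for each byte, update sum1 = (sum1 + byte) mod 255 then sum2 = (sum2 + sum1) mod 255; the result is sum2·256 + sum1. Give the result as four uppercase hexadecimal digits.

599D

Running sums (mod 255):
  after byte 0 (154): sum1=154, sum2=154
  after byte 1 (60): sum1=214, sum2=113
  after byte 2 (134): sum1=93, sum2=206
  after byte 3 (143): sum1=236, sum2=187
  after byte 4 (176): sum1=157, sum2=89
Checksum = sum2·256 + sum1 = 89·256 + 157 = 22941 = 0x599D.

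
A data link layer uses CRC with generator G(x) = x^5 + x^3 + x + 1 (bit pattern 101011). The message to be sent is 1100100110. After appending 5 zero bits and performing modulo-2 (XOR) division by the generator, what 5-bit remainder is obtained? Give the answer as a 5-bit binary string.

Append 5 zeros: 110010011000000. Divide by 101011 (XOR where the leading bit is 1):
  pos 0: 110010 XOR 101011 = 011001
  pos 1: 110010 XOR 101011 = 011001
  pos 2: 110011 XOR 101011 = 011000
  pos 3: 110001 XOR 101011 = 011010
  pos 4: 110100 XOR 101011 = 011111
  pos 5: 111110 XOR 101011 = 010101
  pos 6: 101010 XOR 101011 = 000001
Remainder (last 5 bits) = 01000. This is the CRC / FCS.

01000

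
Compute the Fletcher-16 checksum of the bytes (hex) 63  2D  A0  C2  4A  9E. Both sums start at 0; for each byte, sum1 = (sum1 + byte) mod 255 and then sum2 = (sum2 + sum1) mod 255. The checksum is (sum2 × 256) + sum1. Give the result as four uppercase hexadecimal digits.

34DC

Running sums (mod 255):
  after byte 0 (63): sum1=99, sum2=99
  after byte 1 (2D): sum1=144, sum2=243
  after byte 2 (A0): sum1=49, sum2=37
  after byte 3 (C2): sum1=243, sum2=25
  after byte 4 (4A): sum1=62, sum2=87
  after byte 5 (9E): sum1=220, sum2=52
Checksum = sum2·256 + sum1 = 52·256 + 220 = 13532 = 0x34DC.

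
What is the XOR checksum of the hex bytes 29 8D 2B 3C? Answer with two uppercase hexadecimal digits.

XOR the bytes together:
  start with 0x29
  0x29 ⊕ 0x8D = 0xA4
  0xA4 ⊕ 0x2B = 0x8F
  0x8F ⊕ 0x3C = 0xB3

B3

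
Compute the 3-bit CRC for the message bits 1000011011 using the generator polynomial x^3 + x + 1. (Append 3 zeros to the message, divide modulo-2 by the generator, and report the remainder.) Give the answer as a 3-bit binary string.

110

Append 3 zeros: 1000011011000. Divide by 1011 (XOR where the leading bit is 1):
  pos 0: 1000 XOR 1011 = 0011
  pos 2: 1101 XOR 1011 = 0110
  pos 3: 1101 XOR 1011 = 0110
  pos 4: 1100 XOR 1011 = 0111
  pos 5: 1111 XOR 1011 = 0100
  pos 6: 1001 XOR 1011 = 0010
  pos 8: 1000 XOR 1011 = 0011
Remainder (last 3 bits) = 110. This is the CRC / FCS.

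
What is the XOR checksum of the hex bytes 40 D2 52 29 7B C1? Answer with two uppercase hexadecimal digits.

XOR the bytes together:
  start with 0x40
  0x40 ⊕ 0xD2 = 0x92
  0x92 ⊕ 0x52 = 0xC0
  0xC0 ⊕ 0x29 = 0xE9
  0xE9 ⊕ 0x7B = 0x92
  0x92 ⊕ 0xC1 = 0x53

53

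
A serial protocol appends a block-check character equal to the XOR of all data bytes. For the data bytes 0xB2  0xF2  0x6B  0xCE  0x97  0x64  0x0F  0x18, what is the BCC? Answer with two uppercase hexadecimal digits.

XOR the bytes together:
  start with 0xB2
  0xB2 ⊕ 0xF2 = 0x40
  0x40 ⊕ 0x6B = 0x2B
  0x2B ⊕ 0xCE = 0xE5
  0xE5 ⊕ 0x97 = 0x72
  0x72 ⊕ 0x64 = 0x16
  0x16 ⊕ 0x0F = 0x19
  0x19 ⊕ 0x18 = 0x01

01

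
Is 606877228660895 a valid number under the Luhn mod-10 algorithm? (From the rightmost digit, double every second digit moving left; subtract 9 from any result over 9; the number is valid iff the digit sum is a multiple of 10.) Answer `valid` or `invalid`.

From the right, keep odd positions and double even positions (subtract 9 from any doubled value over 9):
  doubled (positions 2,4,...): 9 0 3 4 5 7 0 → sum 28
  kept (positions 1,3,...): 5 8 6 8 2 7 6 6 → sum 48
Total = 76.
76 mod 10 = 6, so the number is invalid.

invalid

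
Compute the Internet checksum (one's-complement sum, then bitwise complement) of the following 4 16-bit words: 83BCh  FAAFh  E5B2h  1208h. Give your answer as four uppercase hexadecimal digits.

89D8

One's-complement addition (fold any carry out of bit 15 back into bit 0):
  0x83BC + 0xFAAF = 0x17E6B → wrap carry → 0x7E6C
  0x7E6C + 0xE5B2 = 0x1641E → wrap carry → 0x641F
  0x641F + 0x1208 = 0x07627
One's-complement sum = 0x7627.
Checksum = ~0x7627 & 0xFFFF = 0x89D8.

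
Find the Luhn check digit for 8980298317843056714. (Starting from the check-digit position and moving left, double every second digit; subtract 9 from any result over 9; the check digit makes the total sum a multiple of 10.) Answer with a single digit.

7

Partial digits right→left: 4 1 7 6 5 0 3 4 8 7 1 3 8 9 2 0 8 9 8
Double every second digit counting from the check-digit position (so the 1st, 3rd, 5th, ... of the partial from the right).
  doubled (with −9 where >9): 8 5 1 6 7 2 7 4 7 7 → sum 54
  kept as-is: 1 6 0 4 7 3 9 0 9 → sum 39
Total = 54 + 39 = 93.
Check digit = (10 − (93 mod 10)) mod 10 = 7.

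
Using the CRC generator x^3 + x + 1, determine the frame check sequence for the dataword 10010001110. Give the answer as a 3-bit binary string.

Append 3 zeros: 10010001110000. Divide by 1011 (XOR where the leading bit is 1):
  pos 0: 1001 XOR 1011 = 0010
  pos 2: 1000 XOR 1011 = 0011
  pos 4: 1101 XOR 1011 = 0110
  pos 5: 1101 XOR 1011 = 0110
  pos 6: 1101 XOR 1011 = 0110
  pos 7: 1100 XOR 1011 = 0111
  pos 8: 1110 XOR 1011 = 0101
  pos 9: 1010 XOR 1011 = 0001
Remainder (last 3 bits) = 010. This is the CRC / FCS.

010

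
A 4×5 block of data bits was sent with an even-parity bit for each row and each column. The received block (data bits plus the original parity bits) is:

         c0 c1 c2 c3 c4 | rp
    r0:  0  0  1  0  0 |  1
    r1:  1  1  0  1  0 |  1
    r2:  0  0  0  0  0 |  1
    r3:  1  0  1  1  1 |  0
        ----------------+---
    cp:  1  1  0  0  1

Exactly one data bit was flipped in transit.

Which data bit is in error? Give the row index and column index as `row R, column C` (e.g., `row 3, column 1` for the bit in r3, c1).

Recompute each row's even parity and compare to rp:
  r0: data parity 1, sent rp 1 → ok
  r1: data parity 1, sent rp 1 → ok
  r2: data parity 0, sent rp 1 → mismatch
  r3: data parity 0, sent rp 0 → ok
Recompute each column's even parity and compare to cp:
  c0: data parity 0, sent cp 1 → mismatch
  c1: data parity 1, sent cp 1 → ok
  c2: data parity 0, sent cp 0 → ok
  c3: data parity 0, sent cp 0 → ok
  c4: data parity 1, sent cp 1 → ok
Exactly one row (r2) and one column (c0) fail → the flipped bit is at their intersection.

row 2, column 0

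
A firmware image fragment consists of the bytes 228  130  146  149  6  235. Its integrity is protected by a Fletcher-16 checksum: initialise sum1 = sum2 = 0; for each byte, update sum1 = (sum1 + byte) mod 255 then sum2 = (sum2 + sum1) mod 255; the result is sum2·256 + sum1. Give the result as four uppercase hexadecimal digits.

Running sums (mod 255):
  after byte 0 (228): sum1=228, sum2=228
  after byte 1 (130): sum1=103, sum2=76
  after byte 2 (146): sum1=249, sum2=70
  after byte 3 (149): sum1=143, sum2=213
  after byte 4 (6): sum1=149, sum2=107
  after byte 5 (235): sum1=129, sum2=236
Checksum = sum2·256 + sum1 = 236·256 + 129 = 60545 = 0xEC81.

EC81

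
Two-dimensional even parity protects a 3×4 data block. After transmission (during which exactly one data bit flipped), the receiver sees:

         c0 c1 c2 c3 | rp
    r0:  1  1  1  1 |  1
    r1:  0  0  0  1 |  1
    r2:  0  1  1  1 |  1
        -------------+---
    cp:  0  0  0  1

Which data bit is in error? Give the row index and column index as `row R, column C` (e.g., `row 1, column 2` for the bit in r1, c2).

Recompute each row's even parity and compare to rp:
  r0: data parity 0, sent rp 1 → mismatch
  r1: data parity 1, sent rp 1 → ok
  r2: data parity 1, sent rp 1 → ok
Recompute each column's even parity and compare to cp:
  c0: data parity 1, sent cp 0 → mismatch
  c1: data parity 0, sent cp 0 → ok
  c2: data parity 0, sent cp 0 → ok
  c3: data parity 1, sent cp 1 → ok
Exactly one row (r0) and one column (c0) fail → the flipped bit is at their intersection.

row 0, column 0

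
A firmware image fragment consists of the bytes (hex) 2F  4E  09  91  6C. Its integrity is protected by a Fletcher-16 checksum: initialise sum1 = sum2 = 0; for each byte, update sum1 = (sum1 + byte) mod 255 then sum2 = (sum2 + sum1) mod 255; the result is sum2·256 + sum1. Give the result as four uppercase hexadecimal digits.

CF84

Running sums (mod 255):
  after byte 0 (2F): sum1=47, sum2=47
  after byte 1 (4E): sum1=125, sum2=172
  after byte 2 (09): sum1=134, sum2=51
  after byte 3 (91): sum1=24, sum2=75
  after byte 4 (6C): sum1=132, sum2=207
Checksum = sum2·256 + sum1 = 207·256 + 132 = 53124 = 0xCF84.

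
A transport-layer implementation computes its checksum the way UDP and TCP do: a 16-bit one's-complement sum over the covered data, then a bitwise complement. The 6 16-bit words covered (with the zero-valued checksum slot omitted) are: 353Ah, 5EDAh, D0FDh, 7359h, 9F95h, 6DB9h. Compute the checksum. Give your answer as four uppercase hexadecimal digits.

1A45

One's-complement addition (fold any carry out of bit 15 back into bit 0):
  0x353A + 0x5EDA = 0x09414
  0x9414 + 0xD0FD = 0x16511 → wrap carry → 0x6512
  0x6512 + 0x7359 = 0x0D86B
  0xD86B + 0x9F95 = 0x17800 → wrap carry → 0x7801
  0x7801 + 0x6DB9 = 0x0E5BA
One's-complement sum = 0xE5BA.
Checksum = ~0xE5BA & 0xFFFF = 0x1A45.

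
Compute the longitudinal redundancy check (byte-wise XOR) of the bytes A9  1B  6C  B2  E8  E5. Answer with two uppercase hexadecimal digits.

61

XOR the bytes together:
  start with 0xA9
  0xA9 ⊕ 0x1B = 0xB2
  0xB2 ⊕ 0x6C = 0xDE
  0xDE ⊕ 0xB2 = 0x6C
  0x6C ⊕ 0xE8 = 0x84
  0x84 ⊕ 0xE5 = 0x61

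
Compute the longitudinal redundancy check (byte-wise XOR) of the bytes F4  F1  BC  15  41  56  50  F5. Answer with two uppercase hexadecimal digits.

1E

XOR the bytes together:
  start with 0xF4
  0xF4 ⊕ 0xF1 = 0x05
  0x05 ⊕ 0xBC = 0xB9
  0xB9 ⊕ 0x15 = 0xAC
  0xAC ⊕ 0x41 = 0xED
  0xED ⊕ 0x56 = 0xBB
  0xBB ⊕ 0x50 = 0xEB
  0xEB ⊕ 0xF5 = 0x1E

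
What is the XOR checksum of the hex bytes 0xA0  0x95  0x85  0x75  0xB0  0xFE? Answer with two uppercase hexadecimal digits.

XOR the bytes together:
  start with 0xA0
  0xA0 ⊕ 0x95 = 0x35
  0x35 ⊕ 0x85 = 0xB0
  0xB0 ⊕ 0x75 = 0xC5
  0xC5 ⊕ 0xB0 = 0x75
  0x75 ⊕ 0xFE = 0x8B

8B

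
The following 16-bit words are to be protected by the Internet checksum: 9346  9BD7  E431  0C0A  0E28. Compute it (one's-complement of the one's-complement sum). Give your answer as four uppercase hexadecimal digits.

D27D

One's-complement addition (fold any carry out of bit 15 back into bit 0):
  0x9346 + 0x9BD7 = 0x12F1D → wrap carry → 0x2F1E
  0x2F1E + 0xE431 = 0x1134F → wrap carry → 0x1350
  0x1350 + 0x0C0A = 0x01F5A
  0x1F5A + 0x0E28 = 0x02D82
One's-complement sum = 0x2D82.
Checksum = ~0x2D82 & 0xFFFF = 0xD27D.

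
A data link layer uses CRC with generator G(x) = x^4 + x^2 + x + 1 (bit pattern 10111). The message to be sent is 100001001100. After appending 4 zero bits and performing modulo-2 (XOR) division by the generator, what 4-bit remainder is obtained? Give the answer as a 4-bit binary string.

Append 4 zeros: 1000010011000000. Divide by 10111 (XOR where the leading bit is 1):
  pos 0: 10000 XOR 10111 = 00111
  pos 2: 11110 XOR 10111 = 01001
  pos 3: 10010 XOR 10111 = 00101
  pos 5: 10111 XOR 10111 = 00000
Remainder (last 4 bits) = 0000. This is the CRC / FCS.

0000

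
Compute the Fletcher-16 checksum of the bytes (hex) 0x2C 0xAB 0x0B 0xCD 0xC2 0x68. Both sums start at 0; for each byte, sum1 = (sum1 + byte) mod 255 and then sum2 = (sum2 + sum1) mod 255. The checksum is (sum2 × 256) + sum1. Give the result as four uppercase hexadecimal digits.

Running sums (mod 255):
  after byte 0 (0x2C): sum1=44, sum2=44
  after byte 1 (0xAB): sum1=215, sum2=4
  after byte 2 (0x0B): sum1=226, sum2=230
  after byte 3 (0xCD): sum1=176, sum2=151
  after byte 4 (0xC2): sum1=115, sum2=11
  after byte 5 (0x68): sum1=219, sum2=230
Checksum = sum2·256 + sum1 = 230·256 + 219 = 59099 = 0xE6DB.

E6DB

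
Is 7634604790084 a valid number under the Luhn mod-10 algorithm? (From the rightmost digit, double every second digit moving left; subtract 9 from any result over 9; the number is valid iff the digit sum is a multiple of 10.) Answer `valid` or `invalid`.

From the right, keep odd positions and double even positions (subtract 9 from any doubled value over 9):
  doubled (positions 2,4,...): 7 0 5 0 8 3 → sum 23
  kept (positions 1,3,...): 4 0 9 4 6 3 7 → sum 33
Total = 56.
56 mod 10 = 6, so the number is invalid.

invalid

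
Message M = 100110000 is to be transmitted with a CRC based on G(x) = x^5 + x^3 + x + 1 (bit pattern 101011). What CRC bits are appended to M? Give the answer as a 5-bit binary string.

10000

Append 5 zeros: 10011000000000. Divide by 101011 (XOR where the leading bit is 1):
  pos 0: 100110 XOR 101011 = 001101
  pos 2: 110100 XOR 101011 = 011111
  pos 3: 111110 XOR 101011 = 010101
  pos 4: 101010 XOR 101011 = 000001
Remainder (last 5 bits) = 10000. This is the CRC / FCS.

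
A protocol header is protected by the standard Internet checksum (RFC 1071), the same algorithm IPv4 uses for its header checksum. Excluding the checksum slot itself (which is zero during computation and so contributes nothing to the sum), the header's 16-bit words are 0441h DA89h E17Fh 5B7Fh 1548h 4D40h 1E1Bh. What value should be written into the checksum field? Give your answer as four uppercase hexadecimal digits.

One's-complement addition (fold any carry out of bit 15 back into bit 0):
  0x0441 + 0xDA89 = 0x0DECA
  0xDECA + 0xE17F = 0x1C049 → wrap carry → 0xC04A
  0xC04A + 0x5B7F = 0x11BC9 → wrap carry → 0x1BCA
  0x1BCA + 0x1548 = 0x03112
  0x3112 + 0x4D40 = 0x07E52
  0x7E52 + 0x1E1B = 0x09C6D
One's-complement sum = 0x9C6D.
Checksum = ~0x9C6D & 0xFFFF = 0x6392.

6392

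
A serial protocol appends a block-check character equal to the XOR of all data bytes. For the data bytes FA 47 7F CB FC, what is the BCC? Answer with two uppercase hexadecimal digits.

XOR the bytes together:
  start with 0xFA
  0xFA ⊕ 0x47 = 0xBD
  0xBD ⊕ 0x7F = 0xC2
  0xC2 ⊕ 0xCB = 0x09
  0x09 ⊕ 0xFC = 0xF5

F5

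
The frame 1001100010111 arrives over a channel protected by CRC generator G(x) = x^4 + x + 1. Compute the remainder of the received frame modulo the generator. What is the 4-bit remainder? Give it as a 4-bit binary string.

Modulo-2 division of 1001100010111 by 10011:
  pos 0: 10011 XOR 10011 = 00000
  pos 8: 10111 XOR 10011 = 00100
Remainder = 0100 (nonzero — an error is detected).

0100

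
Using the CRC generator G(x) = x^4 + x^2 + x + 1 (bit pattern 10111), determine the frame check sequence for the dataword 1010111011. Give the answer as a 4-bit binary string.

0010

Append 4 zeros: 10101110110000. Divide by 10111 (XOR where the leading bit is 1):
  pos 0: 10101 XOR 10111 = 00010
  pos 3: 10110 XOR 10111 = 00001
  pos 7: 11100 XOR 10111 = 01011
  pos 8: 10110 XOR 10111 = 00001
Remainder (last 4 bits) = 0010. This is the CRC / FCS.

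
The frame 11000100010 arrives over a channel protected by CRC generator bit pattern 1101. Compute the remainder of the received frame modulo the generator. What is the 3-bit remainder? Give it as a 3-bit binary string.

000

Modulo-2 division of 11000100010 by 1101:
  pos 0: 1100 XOR 1101 = 0001
  pos 3: 1010 XOR 1101 = 0111
  pos 4: 1110 XOR 1101 = 0011
  pos 6: 1101 XOR 1101 = 0000
Remainder = 000 (zero — the frame passes the CRC check).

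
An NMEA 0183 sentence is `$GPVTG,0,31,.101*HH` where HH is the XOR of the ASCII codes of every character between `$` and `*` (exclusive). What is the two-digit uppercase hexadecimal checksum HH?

52

XOR the ASCII codes of the payload characters:
  'G' = 0x47 → acc = 0x47
  'P' = 0x50 → acc = 0x17
  'V' = 0x56 → acc = 0x41
  'T' = 0x54 → acc = 0x15
  'G' = 0x47 → acc = 0x52
  ',' = 0x2C → acc = 0x7E
  '0' = 0x30 → acc = 0x4E
  ',' = 0x2C → acc = 0x62
  '3' = 0x33 → acc = 0x51
  '1' = 0x31 → acc = 0x60
  ',' = 0x2C → acc = 0x4C
  '.' = 0x2E → acc = 0x62
  '1' = 0x31 → acc = 0x53
  '0' = 0x30 → acc = 0x63
  '1' = 0x31 → acc = 0x52
Checksum = 0x52.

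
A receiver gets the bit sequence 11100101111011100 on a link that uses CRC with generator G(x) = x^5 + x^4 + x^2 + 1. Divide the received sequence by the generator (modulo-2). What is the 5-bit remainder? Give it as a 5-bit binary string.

Modulo-2 division of 11100101111011100 by 110101:
  pos 0: 111001 XOR 110101 = 001100
  pos 2: 110001 XOR 110101 = 000100
  pos 5: 100111 XOR 110101 = 010010
  pos 6: 100100 XOR 110101 = 010001
  pos 7: 100011 XOR 110101 = 010110
  pos 8: 101101 XOR 110101 = 011000
  pos 9: 110001 XOR 110101 = 000100
Remainder = 10000 (nonzero — an error is detected).

10000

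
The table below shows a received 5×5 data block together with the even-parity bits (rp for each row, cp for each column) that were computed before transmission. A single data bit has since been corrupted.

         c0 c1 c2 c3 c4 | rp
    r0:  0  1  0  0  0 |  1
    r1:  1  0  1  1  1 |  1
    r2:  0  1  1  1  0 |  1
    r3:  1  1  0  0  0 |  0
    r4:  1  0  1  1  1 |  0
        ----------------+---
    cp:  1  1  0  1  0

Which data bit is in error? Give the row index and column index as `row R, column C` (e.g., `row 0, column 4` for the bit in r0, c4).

row 1, column 2

Recompute each row's even parity and compare to rp:
  r0: data parity 1, sent rp 1 → ok
  r1: data parity 0, sent rp 1 → mismatch
  r2: data parity 1, sent rp 1 → ok
  r3: data parity 0, sent rp 0 → ok
  r4: data parity 0, sent rp 0 → ok
Recompute each column's even parity and compare to cp:
  c0: data parity 1, sent cp 1 → ok
  c1: data parity 1, sent cp 1 → ok
  c2: data parity 1, sent cp 0 → mismatch
  c3: data parity 1, sent cp 1 → ok
  c4: data parity 0, sent cp 0 → ok
Exactly one row (r1) and one column (c2) fail → the flipped bit is at their intersection.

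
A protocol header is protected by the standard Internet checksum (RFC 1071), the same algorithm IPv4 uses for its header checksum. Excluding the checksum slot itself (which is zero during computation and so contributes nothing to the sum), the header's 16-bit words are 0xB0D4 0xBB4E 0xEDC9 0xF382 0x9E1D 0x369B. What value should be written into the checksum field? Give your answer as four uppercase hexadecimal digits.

One's-complement addition (fold any carry out of bit 15 back into bit 0):
  0xB0D4 + 0xBB4E = 0x16C22 → wrap carry → 0x6C23
  0x6C23 + 0xEDC9 = 0x159EC → wrap carry → 0x59ED
  0x59ED + 0xF382 = 0x14D6F → wrap carry → 0x4D70
  0x4D70 + 0x9E1D = 0x0EB8D
  0xEB8D + 0x369B = 0x12228 → wrap carry → 0x2229
One's-complement sum = 0x2229.
Checksum = ~0x2229 & 0xFFFF = 0xDDD6.

DDD6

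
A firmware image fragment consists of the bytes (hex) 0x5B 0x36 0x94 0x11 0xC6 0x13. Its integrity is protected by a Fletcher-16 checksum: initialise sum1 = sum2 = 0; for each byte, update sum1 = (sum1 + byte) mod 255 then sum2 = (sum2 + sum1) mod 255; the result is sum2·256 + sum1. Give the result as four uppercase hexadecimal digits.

5911

Running sums (mod 255):
  after byte 0 (0x5B): sum1=91, sum2=91
  after byte 1 (0x36): sum1=145, sum2=236
  after byte 2 (0x94): sum1=38, sum2=19
  after byte 3 (0x11): sum1=55, sum2=74
  after byte 4 (0xC6): sum1=253, sum2=72
  after byte 5 (0x13): sum1=17, sum2=89
Checksum = sum2·256 + sum1 = 89·256 + 17 = 22801 = 0x5911.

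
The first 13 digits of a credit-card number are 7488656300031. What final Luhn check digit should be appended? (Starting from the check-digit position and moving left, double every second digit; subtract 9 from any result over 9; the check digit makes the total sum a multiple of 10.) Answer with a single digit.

Partial digits right→left: 1 3 0 0 0 3 6 5 6 8 8 4 7
Double every second digit counting from the check-digit position (so the 1st, 3rd, 5th, ... of the partial from the right).
  doubled (with −9 where >9): 2 0 0 3 3 7 5 → sum 20
  kept as-is: 3 0 3 5 8 4 → sum 23
Total = 20 + 23 = 43.
Check digit = (10 − (43 mod 10)) mod 10 = 7.

7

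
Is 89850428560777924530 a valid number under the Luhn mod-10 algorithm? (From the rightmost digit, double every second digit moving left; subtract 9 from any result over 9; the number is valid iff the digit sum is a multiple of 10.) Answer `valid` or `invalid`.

valid

From the right, keep odd positions and double even positions (subtract 9 from any doubled value over 9):
  doubled (positions 2,4,...): 6 8 9 5 0 1 4 0 7 7 → sum 47
  kept (positions 1,3,...): 0 5 2 7 7 6 8 4 5 9 → sum 53
Total = 100.
100 mod 10 = 0, so the number is valid.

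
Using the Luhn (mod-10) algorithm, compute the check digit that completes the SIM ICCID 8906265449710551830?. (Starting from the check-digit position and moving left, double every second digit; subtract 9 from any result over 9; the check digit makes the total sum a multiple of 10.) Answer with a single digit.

Partial digits right→left: 0 3 8 1 5 5 0 1 7 9 4 4 5 6 2 6 0 9 8
Double every second digit counting from the check-digit position (so the 1st, 3rd, 5th, ... of the partial from the right).
  doubled (with −9 where >9): 0 7 1 0 5 8 1 4 0 7 → sum 33
  kept as-is: 3 1 5 1 9 4 6 6 9 → sum 44
Total = 33 + 44 = 77.
Check digit = (10 − (77 mod 10)) mod 10 = 3.

3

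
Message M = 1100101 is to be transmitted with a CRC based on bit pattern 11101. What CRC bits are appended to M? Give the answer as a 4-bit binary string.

Append 4 zeros: 11001010000. Divide by 11101 (XOR where the leading bit is 1):
  pos 0: 11001 XOR 11101 = 00100
  pos 2: 10001 XOR 11101 = 01100
  pos 3: 11000 XOR 11101 = 00101
  pos 5: 10100 XOR 11101 = 01001
  pos 6: 10010 XOR 11101 = 01111
Remainder (last 4 bits) = 1111. This is the CRC / FCS.

1111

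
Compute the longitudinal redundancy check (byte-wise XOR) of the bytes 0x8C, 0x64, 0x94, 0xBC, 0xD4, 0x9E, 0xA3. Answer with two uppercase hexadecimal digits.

29

XOR the bytes together:
  start with 0x8C
  0x8C ⊕ 0x64 = 0xE8
  0xE8 ⊕ 0x94 = 0x7C
  0x7C ⊕ 0xBC = 0xC0
  0xC0 ⊕ 0xD4 = 0x14
  0x14 ⊕ 0x9E = 0x8A
  0x8A ⊕ 0xA3 = 0x29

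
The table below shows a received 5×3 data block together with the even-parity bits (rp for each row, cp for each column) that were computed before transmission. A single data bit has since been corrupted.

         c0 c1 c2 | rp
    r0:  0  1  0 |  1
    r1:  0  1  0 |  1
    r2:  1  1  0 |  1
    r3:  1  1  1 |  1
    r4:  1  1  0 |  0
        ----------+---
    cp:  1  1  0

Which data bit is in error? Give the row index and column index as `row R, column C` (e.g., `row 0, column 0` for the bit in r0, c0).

row 2, column 2

Recompute each row's even parity and compare to rp:
  r0: data parity 1, sent rp 1 → ok
  r1: data parity 1, sent rp 1 → ok
  r2: data parity 0, sent rp 1 → mismatch
  r3: data parity 1, sent rp 1 → ok
  r4: data parity 0, sent rp 0 → ok
Recompute each column's even parity and compare to cp:
  c0: data parity 1, sent cp 1 → ok
  c1: data parity 1, sent cp 1 → ok
  c2: data parity 1, sent cp 0 → mismatch
Exactly one row (r2) and one column (c2) fail → the flipped bit is at their intersection.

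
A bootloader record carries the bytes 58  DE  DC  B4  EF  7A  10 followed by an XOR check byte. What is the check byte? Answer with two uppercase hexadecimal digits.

XOR the bytes together:
  start with 0x58
  0x58 ⊕ 0xDE = 0x86
  0x86 ⊕ 0xDC = 0x5A
  0x5A ⊕ 0xB4 = 0xEE
  0xEE ⊕ 0xEF = 0x01
  0x01 ⊕ 0x7A = 0x7B
  0x7B ⊕ 0x10 = 0x6B

6B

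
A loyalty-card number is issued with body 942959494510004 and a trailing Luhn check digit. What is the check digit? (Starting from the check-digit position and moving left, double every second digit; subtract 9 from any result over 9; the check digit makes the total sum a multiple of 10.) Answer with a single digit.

Partial digits right→left: 4 0 0 0 1 5 4 9 4 9 5 9 2 4 9
Double every second digit counting from the check-digit position (so the 1st, 3rd, 5th, ... of the partial from the right).
  doubled (with −9 where >9): 8 0 2 8 8 1 4 9 → sum 40
  kept as-is: 0 0 5 9 9 9 4 → sum 36
Total = 40 + 36 = 76.
Check digit = (10 − (76 mod 10)) mod 10 = 4.

4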